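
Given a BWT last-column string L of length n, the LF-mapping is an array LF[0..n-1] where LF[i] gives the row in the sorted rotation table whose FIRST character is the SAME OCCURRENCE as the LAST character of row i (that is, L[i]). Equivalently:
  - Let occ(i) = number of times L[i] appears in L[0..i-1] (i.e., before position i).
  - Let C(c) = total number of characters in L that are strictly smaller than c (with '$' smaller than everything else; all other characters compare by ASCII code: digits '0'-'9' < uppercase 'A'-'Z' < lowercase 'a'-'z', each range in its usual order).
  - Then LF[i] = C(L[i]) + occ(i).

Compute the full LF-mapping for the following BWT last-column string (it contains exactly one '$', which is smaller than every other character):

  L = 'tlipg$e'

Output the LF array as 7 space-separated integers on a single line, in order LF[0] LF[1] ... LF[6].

Char counts: '$':1, 'e':1, 'g':1, 'i':1, 'l':1, 'p':1, 't':1
C (first-col start): C('$')=0, C('e')=1, C('g')=2, C('i')=3, C('l')=4, C('p')=5, C('t')=6
L[0]='t': occ=0, LF[0]=C('t')+0=6+0=6
L[1]='l': occ=0, LF[1]=C('l')+0=4+0=4
L[2]='i': occ=0, LF[2]=C('i')+0=3+0=3
L[3]='p': occ=0, LF[3]=C('p')+0=5+0=5
L[4]='g': occ=0, LF[4]=C('g')+0=2+0=2
L[5]='$': occ=0, LF[5]=C('$')+0=0+0=0
L[6]='e': occ=0, LF[6]=C('e')+0=1+0=1

Answer: 6 4 3 5 2 0 1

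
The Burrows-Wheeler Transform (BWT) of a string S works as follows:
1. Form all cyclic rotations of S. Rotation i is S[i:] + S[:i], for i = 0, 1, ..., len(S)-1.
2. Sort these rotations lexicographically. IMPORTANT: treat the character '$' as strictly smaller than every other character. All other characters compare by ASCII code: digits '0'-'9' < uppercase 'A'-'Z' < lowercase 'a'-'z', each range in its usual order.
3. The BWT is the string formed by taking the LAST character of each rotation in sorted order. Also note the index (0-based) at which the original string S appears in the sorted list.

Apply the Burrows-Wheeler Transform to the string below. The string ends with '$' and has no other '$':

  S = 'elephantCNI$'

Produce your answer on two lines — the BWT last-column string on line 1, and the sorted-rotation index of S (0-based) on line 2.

Answer: ItNCh$lpeaen
5

Derivation:
All 12 rotations (rotation i = S[i:]+S[:i]):
  rot[0] = elephantCNI$
  rot[1] = lephantCNI$e
  rot[2] = ephantCNI$el
  rot[3] = phantCNI$ele
  rot[4] = hantCNI$elep
  rot[5] = antCNI$eleph
  rot[6] = ntCNI$elepha
  rot[7] = tCNI$elephan
  rot[8] = CNI$elephant
  rot[9] = NI$elephantC
  rot[10] = I$elephantCN
  rot[11] = $elephantCNI
Sorted (with $ < everything):
  sorted[0] = $elephantCNI  (last char: 'I')
  sorted[1] = CNI$elephant  (last char: 't')
  sorted[2] = I$elephantCN  (last char: 'N')
  sorted[3] = NI$elephantC  (last char: 'C')
  sorted[4] = antCNI$eleph  (last char: 'h')
  sorted[5] = elephantCNI$  (last char: '$')
  sorted[6] = ephantCNI$el  (last char: 'l')
  sorted[7] = hantCNI$elep  (last char: 'p')
  sorted[8] = lephantCNI$e  (last char: 'e')
  sorted[9] = ntCNI$elepha  (last char: 'a')
  sorted[10] = phantCNI$ele  (last char: 'e')
  sorted[11] = tCNI$elephan  (last char: 'n')
Last column: ItNCh$lpeaen
Original string S is at sorted index 5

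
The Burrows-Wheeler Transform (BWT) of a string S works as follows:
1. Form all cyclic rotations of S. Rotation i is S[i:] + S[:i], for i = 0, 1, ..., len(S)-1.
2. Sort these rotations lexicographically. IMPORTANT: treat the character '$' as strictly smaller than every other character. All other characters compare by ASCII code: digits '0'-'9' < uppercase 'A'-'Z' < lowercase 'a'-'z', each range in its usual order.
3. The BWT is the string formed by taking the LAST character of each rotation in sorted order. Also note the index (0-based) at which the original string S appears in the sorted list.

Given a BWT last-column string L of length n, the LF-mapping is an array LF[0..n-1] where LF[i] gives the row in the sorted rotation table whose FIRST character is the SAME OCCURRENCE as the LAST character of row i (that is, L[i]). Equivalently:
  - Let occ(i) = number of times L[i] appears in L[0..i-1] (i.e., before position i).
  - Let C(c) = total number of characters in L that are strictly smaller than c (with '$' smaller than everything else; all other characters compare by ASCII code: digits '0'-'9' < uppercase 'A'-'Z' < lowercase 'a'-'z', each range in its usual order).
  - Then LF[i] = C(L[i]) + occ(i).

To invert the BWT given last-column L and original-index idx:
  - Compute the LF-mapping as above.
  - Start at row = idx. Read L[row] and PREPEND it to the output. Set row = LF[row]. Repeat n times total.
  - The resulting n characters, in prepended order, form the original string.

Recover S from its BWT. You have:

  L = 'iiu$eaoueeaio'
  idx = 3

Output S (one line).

Answer: eeiuaouiaeoi$

Derivation:
LF mapping: 6 7 11 0 3 1 9 12 4 5 2 8 10
Walk LF starting at row 3, prepending L[row]:
  step 1: row=3, L[3]='$', prepend. Next row=LF[3]=0
  step 2: row=0, L[0]='i', prepend. Next row=LF[0]=6
  step 3: row=6, L[6]='o', prepend. Next row=LF[6]=9
  step 4: row=9, L[9]='e', prepend. Next row=LF[9]=5
  step 5: row=5, L[5]='a', prepend. Next row=LF[5]=1
  step 6: row=1, L[1]='i', prepend. Next row=LF[1]=7
  step 7: row=7, L[7]='u', prepend. Next row=LF[7]=12
  step 8: row=12, L[12]='o', prepend. Next row=LF[12]=10
  step 9: row=10, L[10]='a', prepend. Next row=LF[10]=2
  step 10: row=2, L[2]='u', prepend. Next row=LF[2]=11
  step 11: row=11, L[11]='i', prepend. Next row=LF[11]=8
  step 12: row=8, L[8]='e', prepend. Next row=LF[8]=4
  step 13: row=4, L[4]='e', prepend. Next row=LF[4]=3
Reversed output: eeiuaouiaeoi$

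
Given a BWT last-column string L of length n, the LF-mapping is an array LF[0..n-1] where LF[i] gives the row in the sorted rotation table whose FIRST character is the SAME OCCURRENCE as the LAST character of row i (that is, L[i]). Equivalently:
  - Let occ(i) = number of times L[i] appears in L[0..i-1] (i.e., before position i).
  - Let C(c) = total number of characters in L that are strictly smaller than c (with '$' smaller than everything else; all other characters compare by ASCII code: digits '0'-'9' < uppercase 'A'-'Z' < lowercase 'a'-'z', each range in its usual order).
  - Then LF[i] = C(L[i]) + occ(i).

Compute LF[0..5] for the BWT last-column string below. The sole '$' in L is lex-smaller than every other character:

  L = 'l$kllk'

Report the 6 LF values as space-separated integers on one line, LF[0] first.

Char counts: '$':1, 'k':2, 'l':3
C (first-col start): C('$')=0, C('k')=1, C('l')=3
L[0]='l': occ=0, LF[0]=C('l')+0=3+0=3
L[1]='$': occ=0, LF[1]=C('$')+0=0+0=0
L[2]='k': occ=0, LF[2]=C('k')+0=1+0=1
L[3]='l': occ=1, LF[3]=C('l')+1=3+1=4
L[4]='l': occ=2, LF[4]=C('l')+2=3+2=5
L[5]='k': occ=1, LF[5]=C('k')+1=1+1=2

Answer: 3 0 1 4 5 2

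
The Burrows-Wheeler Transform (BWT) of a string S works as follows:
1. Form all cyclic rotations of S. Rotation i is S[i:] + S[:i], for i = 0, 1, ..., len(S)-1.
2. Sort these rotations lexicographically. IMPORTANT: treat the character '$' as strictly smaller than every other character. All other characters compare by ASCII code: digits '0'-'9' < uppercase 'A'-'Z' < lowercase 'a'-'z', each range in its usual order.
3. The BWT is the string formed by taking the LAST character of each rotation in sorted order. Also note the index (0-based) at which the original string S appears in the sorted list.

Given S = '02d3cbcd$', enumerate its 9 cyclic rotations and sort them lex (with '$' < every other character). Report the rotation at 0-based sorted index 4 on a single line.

Answer: bcd$02d3c

Derivation:
All 9 rotations (rotation i = S[i:]+S[:i]):
  rot[0] = 02d3cbcd$
  rot[1] = 2d3cbcd$0
  rot[2] = d3cbcd$02
  rot[3] = 3cbcd$02d
  rot[4] = cbcd$02d3
  rot[5] = bcd$02d3c
  rot[6] = cd$02d3cb
  rot[7] = d$02d3cbc
  rot[8] = $02d3cbcd
Sorted (with $ < everything):
  sorted[0] = $02d3cbcd
  sorted[1] = 02d3cbcd$
  sorted[2] = 2d3cbcd$0
  sorted[3] = 3cbcd$02d
  sorted[4] = bcd$02d3c
  sorted[5] = cbcd$02d3
  sorted[6] = cd$02d3cb
  sorted[7] = d$02d3cbc
  sorted[8] = d3cbcd$02
sorted[4] = bcd$02d3c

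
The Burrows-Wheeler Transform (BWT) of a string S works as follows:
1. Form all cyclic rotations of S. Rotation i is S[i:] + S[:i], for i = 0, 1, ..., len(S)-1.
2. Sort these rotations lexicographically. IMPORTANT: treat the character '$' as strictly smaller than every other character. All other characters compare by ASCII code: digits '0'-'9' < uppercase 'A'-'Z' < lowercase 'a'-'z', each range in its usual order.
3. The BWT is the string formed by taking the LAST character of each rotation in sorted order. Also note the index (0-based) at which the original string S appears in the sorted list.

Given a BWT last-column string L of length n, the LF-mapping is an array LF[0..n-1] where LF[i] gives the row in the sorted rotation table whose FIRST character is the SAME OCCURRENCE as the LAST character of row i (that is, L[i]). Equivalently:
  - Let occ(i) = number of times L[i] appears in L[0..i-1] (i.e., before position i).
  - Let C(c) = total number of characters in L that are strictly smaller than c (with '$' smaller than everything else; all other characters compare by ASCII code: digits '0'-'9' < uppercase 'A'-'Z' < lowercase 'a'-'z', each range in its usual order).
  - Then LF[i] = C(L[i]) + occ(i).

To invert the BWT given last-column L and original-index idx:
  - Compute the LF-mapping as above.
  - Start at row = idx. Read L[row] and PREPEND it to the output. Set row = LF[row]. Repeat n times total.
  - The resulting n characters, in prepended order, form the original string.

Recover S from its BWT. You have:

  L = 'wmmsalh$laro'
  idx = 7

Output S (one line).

LF mapping: 11 6 7 10 1 4 3 0 5 2 9 8
Walk LF starting at row 7, prepending L[row]:
  step 1: row=7, L[7]='$', prepend. Next row=LF[7]=0
  step 2: row=0, L[0]='w', prepend. Next row=LF[0]=11
  step 3: row=11, L[11]='o', prepend. Next row=LF[11]=8
  step 4: row=8, L[8]='l', prepend. Next row=LF[8]=5
  step 5: row=5, L[5]='l', prepend. Next row=LF[5]=4
  step 6: row=4, L[4]='a', prepend. Next row=LF[4]=1
  step 7: row=1, L[1]='m', prepend. Next row=LF[1]=6
  step 8: row=6, L[6]='h', prepend. Next row=LF[6]=3
  step 9: row=3, L[3]='s', prepend. Next row=LF[3]=10
  step 10: row=10, L[10]='r', prepend. Next row=LF[10]=9
  step 11: row=9, L[9]='a', prepend. Next row=LF[9]=2
  step 12: row=2, L[2]='m', prepend. Next row=LF[2]=7
Reversed output: marshmallow$

Answer: marshmallow$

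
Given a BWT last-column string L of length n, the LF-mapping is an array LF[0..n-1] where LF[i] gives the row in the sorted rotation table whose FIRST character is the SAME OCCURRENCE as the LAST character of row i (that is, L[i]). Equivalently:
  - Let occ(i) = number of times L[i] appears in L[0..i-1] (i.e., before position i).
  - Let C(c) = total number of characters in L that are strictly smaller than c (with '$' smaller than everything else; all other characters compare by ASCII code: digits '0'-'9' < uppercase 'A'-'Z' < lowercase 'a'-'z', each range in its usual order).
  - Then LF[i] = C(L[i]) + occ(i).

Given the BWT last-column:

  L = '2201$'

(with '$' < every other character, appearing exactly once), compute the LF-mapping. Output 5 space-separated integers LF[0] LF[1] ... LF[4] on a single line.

Answer: 3 4 1 2 0

Derivation:
Char counts: '$':1, '0':1, '1':1, '2':2
C (first-col start): C('$')=0, C('0')=1, C('1')=2, C('2')=3
L[0]='2': occ=0, LF[0]=C('2')+0=3+0=3
L[1]='2': occ=1, LF[1]=C('2')+1=3+1=4
L[2]='0': occ=0, LF[2]=C('0')+0=1+0=1
L[3]='1': occ=0, LF[3]=C('1')+0=2+0=2
L[4]='$': occ=0, LF[4]=C('$')+0=0+0=0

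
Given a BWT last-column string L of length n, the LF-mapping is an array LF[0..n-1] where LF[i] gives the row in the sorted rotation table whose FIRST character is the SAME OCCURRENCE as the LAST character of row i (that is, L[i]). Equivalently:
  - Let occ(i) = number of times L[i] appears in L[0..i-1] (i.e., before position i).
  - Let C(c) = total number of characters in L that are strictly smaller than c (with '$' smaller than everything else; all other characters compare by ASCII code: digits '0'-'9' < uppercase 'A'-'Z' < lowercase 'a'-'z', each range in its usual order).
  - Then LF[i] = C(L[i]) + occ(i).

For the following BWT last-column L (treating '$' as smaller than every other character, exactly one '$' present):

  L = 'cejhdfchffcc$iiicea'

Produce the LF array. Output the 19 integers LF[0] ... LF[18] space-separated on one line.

Answer: 2 8 18 13 7 10 3 14 11 12 4 5 0 15 16 17 6 9 1

Derivation:
Char counts: '$':1, 'a':1, 'c':5, 'd':1, 'e':2, 'f':3, 'h':2, 'i':3, 'j':1
C (first-col start): C('$')=0, C('a')=1, C('c')=2, C('d')=7, C('e')=8, C('f')=10, C('h')=13, C('i')=15, C('j')=18
L[0]='c': occ=0, LF[0]=C('c')+0=2+0=2
L[1]='e': occ=0, LF[1]=C('e')+0=8+0=8
L[2]='j': occ=0, LF[2]=C('j')+0=18+0=18
L[3]='h': occ=0, LF[3]=C('h')+0=13+0=13
L[4]='d': occ=0, LF[4]=C('d')+0=7+0=7
L[5]='f': occ=0, LF[5]=C('f')+0=10+0=10
L[6]='c': occ=1, LF[6]=C('c')+1=2+1=3
L[7]='h': occ=1, LF[7]=C('h')+1=13+1=14
L[8]='f': occ=1, LF[8]=C('f')+1=10+1=11
L[9]='f': occ=2, LF[9]=C('f')+2=10+2=12
L[10]='c': occ=2, LF[10]=C('c')+2=2+2=4
L[11]='c': occ=3, LF[11]=C('c')+3=2+3=5
L[12]='$': occ=0, LF[12]=C('$')+0=0+0=0
L[13]='i': occ=0, LF[13]=C('i')+0=15+0=15
L[14]='i': occ=1, LF[14]=C('i')+1=15+1=16
L[15]='i': occ=2, LF[15]=C('i')+2=15+2=17
L[16]='c': occ=4, LF[16]=C('c')+4=2+4=6
L[17]='e': occ=1, LF[17]=C('e')+1=8+1=9
L[18]='a': occ=0, LF[18]=C('a')+0=1+0=1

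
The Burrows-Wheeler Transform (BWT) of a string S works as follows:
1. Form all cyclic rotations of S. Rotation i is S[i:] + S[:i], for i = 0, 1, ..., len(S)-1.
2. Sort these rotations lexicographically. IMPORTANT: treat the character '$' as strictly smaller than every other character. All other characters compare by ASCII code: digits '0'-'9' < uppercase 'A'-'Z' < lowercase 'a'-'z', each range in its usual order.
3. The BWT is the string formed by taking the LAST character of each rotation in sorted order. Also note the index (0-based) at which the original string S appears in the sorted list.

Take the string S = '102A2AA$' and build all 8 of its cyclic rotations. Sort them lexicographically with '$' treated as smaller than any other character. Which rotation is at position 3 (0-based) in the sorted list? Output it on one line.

All 8 rotations (rotation i = S[i:]+S[:i]):
  rot[0] = 102A2AA$
  rot[1] = 02A2AA$1
  rot[2] = 2A2AA$10
  rot[3] = A2AA$102
  rot[4] = 2AA$102A
  rot[5] = AA$102A2
  rot[6] = A$102A2A
  rot[7] = $102A2AA
Sorted (with $ < everything):
  sorted[0] = $102A2AA
  sorted[1] = 02A2AA$1
  sorted[2] = 102A2AA$
  sorted[3] = 2A2AA$10
  sorted[4] = 2AA$102A
  sorted[5] = A$102A2A
  sorted[6] = A2AA$102
  sorted[7] = AA$102A2
sorted[3] = 2A2AA$10

Answer: 2A2AA$10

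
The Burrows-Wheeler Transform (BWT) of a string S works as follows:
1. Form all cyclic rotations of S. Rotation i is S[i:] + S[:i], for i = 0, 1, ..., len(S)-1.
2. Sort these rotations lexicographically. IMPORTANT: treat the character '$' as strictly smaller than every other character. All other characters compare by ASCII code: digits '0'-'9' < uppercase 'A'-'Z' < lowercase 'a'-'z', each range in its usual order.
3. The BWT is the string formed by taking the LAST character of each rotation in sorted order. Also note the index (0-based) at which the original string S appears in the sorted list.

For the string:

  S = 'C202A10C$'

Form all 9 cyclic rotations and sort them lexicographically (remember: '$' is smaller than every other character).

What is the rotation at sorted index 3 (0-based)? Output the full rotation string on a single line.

All 9 rotations (rotation i = S[i:]+S[:i]):
  rot[0] = C202A10C$
  rot[1] = 202A10C$C
  rot[2] = 02A10C$C2
  rot[3] = 2A10C$C20
  rot[4] = A10C$C202
  rot[5] = 10C$C202A
  rot[6] = 0C$C202A1
  rot[7] = C$C202A10
  rot[8] = $C202A10C
Sorted (with $ < everything):
  sorted[0] = $C202A10C
  sorted[1] = 02A10C$C2
  sorted[2] = 0C$C202A1
  sorted[3] = 10C$C202A
  sorted[4] = 202A10C$C
  sorted[5] = 2A10C$C20
  sorted[6] = A10C$C202
  sorted[7] = C$C202A10
  sorted[8] = C202A10C$
sorted[3] = 10C$C202A

Answer: 10C$C202A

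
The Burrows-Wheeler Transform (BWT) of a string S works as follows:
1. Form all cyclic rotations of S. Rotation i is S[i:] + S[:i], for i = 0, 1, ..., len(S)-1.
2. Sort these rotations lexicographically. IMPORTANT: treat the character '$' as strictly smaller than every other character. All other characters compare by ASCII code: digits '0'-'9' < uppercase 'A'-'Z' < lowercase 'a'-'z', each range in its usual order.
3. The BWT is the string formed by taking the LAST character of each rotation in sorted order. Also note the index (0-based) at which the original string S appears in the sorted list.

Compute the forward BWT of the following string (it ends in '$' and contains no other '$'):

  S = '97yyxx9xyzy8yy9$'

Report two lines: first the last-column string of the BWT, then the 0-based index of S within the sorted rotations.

All 16 rotations (rotation i = S[i:]+S[:i]):
  rot[0] = 97yyxx9xyzy8yy9$
  rot[1] = 7yyxx9xyzy8yy9$9
  rot[2] = yyxx9xyzy8yy9$97
  rot[3] = yxx9xyzy8yy9$97y
  rot[4] = xx9xyzy8yy9$97yy
  rot[5] = x9xyzy8yy9$97yyx
  rot[6] = 9xyzy8yy9$97yyxx
  rot[7] = xyzy8yy9$97yyxx9
  rot[8] = yzy8yy9$97yyxx9x
  rot[9] = zy8yy9$97yyxx9xy
  rot[10] = y8yy9$97yyxx9xyz
  rot[11] = 8yy9$97yyxx9xyzy
  rot[12] = yy9$97yyxx9xyzy8
  rot[13] = y9$97yyxx9xyzy8y
  rot[14] = 9$97yyxx9xyzy8yy
  rot[15] = $97yyxx9xyzy8yy9
Sorted (with $ < everything):
  sorted[0] = $97yyxx9xyzy8yy9  (last char: '9')
  sorted[1] = 7yyxx9xyzy8yy9$9  (last char: '9')
  sorted[2] = 8yy9$97yyxx9xyzy  (last char: 'y')
  sorted[3] = 9$97yyxx9xyzy8yy  (last char: 'y')
  sorted[4] = 97yyxx9xyzy8yy9$  (last char: '$')
  sorted[5] = 9xyzy8yy9$97yyxx  (last char: 'x')
  sorted[6] = x9xyzy8yy9$97yyx  (last char: 'x')
  sorted[7] = xx9xyzy8yy9$97yy  (last char: 'y')
  sorted[8] = xyzy8yy9$97yyxx9  (last char: '9')
  sorted[9] = y8yy9$97yyxx9xyz  (last char: 'z')
  sorted[10] = y9$97yyxx9xyzy8y  (last char: 'y')
  sorted[11] = yxx9xyzy8yy9$97y  (last char: 'y')
  sorted[12] = yy9$97yyxx9xyzy8  (last char: '8')
  sorted[13] = yyxx9xyzy8yy9$97  (last char: '7')
  sorted[14] = yzy8yy9$97yyxx9x  (last char: 'x')
  sorted[15] = zy8yy9$97yyxx9xy  (last char: 'y')
Last column: 99yy$xxy9zyy87xy
Original string S is at sorted index 4

Answer: 99yy$xxy9zyy87xy
4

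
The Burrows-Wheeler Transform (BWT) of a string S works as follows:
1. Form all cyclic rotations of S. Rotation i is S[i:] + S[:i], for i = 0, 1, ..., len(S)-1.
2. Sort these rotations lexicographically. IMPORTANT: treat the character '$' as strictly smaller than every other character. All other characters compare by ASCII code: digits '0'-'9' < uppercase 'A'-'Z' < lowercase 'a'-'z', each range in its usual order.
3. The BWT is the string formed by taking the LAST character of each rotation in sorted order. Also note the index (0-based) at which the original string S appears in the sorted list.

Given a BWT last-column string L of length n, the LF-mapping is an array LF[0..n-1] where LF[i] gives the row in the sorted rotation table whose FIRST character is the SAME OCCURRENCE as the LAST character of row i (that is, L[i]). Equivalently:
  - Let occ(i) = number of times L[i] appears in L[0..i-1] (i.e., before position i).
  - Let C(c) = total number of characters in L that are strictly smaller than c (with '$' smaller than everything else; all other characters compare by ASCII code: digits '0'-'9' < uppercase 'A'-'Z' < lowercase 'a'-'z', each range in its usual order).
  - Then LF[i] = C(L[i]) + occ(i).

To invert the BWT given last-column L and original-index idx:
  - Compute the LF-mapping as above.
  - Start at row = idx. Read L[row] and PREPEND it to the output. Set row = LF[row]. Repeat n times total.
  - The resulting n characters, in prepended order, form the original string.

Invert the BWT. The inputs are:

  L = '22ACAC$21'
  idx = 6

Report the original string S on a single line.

Answer: A2C21CA2$

Derivation:
LF mapping: 2 3 5 7 6 8 0 4 1
Walk LF starting at row 6, prepending L[row]:
  step 1: row=6, L[6]='$', prepend. Next row=LF[6]=0
  step 2: row=0, L[0]='2', prepend. Next row=LF[0]=2
  step 3: row=2, L[2]='A', prepend. Next row=LF[2]=5
  step 4: row=5, L[5]='C', prepend. Next row=LF[5]=8
  step 5: row=8, L[8]='1', prepend. Next row=LF[8]=1
  step 6: row=1, L[1]='2', prepend. Next row=LF[1]=3
  step 7: row=3, L[3]='C', prepend. Next row=LF[3]=7
  step 8: row=7, L[7]='2', prepend. Next row=LF[7]=4
  step 9: row=4, L[4]='A', prepend. Next row=LF[4]=6
Reversed output: A2C21CA2$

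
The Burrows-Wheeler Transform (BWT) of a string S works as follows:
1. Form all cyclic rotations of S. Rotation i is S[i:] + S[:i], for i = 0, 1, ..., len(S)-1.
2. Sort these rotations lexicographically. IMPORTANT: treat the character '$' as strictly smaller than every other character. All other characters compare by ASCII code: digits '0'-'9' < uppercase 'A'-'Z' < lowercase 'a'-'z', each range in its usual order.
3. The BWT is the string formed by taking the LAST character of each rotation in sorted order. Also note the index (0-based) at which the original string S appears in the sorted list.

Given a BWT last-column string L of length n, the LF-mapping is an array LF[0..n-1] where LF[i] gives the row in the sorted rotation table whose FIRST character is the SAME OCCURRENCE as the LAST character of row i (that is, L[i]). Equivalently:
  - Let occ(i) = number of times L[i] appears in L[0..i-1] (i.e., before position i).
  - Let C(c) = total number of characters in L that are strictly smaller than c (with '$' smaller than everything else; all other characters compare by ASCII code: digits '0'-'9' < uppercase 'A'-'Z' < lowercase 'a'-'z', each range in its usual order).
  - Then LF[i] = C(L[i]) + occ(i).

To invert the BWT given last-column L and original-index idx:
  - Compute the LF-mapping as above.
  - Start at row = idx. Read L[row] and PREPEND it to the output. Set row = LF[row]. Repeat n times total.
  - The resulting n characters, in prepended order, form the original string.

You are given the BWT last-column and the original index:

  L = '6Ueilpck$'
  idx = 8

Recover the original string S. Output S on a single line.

LF mapping: 1 2 4 5 7 8 3 6 0
Walk LF starting at row 8, prepending L[row]:
  step 1: row=8, L[8]='$', prepend. Next row=LF[8]=0
  step 2: row=0, L[0]='6', prepend. Next row=LF[0]=1
  step 3: row=1, L[1]='U', prepend. Next row=LF[1]=2
  step 4: row=2, L[2]='e', prepend. Next row=LF[2]=4
  step 5: row=4, L[4]='l', prepend. Next row=LF[4]=7
  step 6: row=7, L[7]='k', prepend. Next row=LF[7]=6
  step 7: row=6, L[6]='c', prepend. Next row=LF[6]=3
  step 8: row=3, L[3]='i', prepend. Next row=LF[3]=5
  step 9: row=5, L[5]='p', prepend. Next row=LF[5]=8
Reversed output: pickleU6$

Answer: pickleU6$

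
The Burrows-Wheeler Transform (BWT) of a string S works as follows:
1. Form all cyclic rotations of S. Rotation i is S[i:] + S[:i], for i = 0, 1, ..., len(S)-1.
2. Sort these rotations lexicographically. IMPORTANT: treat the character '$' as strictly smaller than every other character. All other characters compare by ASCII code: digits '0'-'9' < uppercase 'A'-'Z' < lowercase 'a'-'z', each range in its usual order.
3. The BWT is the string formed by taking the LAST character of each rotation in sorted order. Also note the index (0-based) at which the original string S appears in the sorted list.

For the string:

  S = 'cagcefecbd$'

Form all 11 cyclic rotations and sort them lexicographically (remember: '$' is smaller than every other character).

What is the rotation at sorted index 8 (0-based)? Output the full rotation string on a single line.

Answer: efecbd$cagc

Derivation:
All 11 rotations (rotation i = S[i:]+S[:i]):
  rot[0] = cagcefecbd$
  rot[1] = agcefecbd$c
  rot[2] = gcefecbd$ca
  rot[3] = cefecbd$cag
  rot[4] = efecbd$cagc
  rot[5] = fecbd$cagce
  rot[6] = ecbd$cagcef
  rot[7] = cbd$cagcefe
  rot[8] = bd$cagcefec
  rot[9] = d$cagcefecb
  rot[10] = $cagcefecbd
Sorted (with $ < everything):
  sorted[0] = $cagcefecbd
  sorted[1] = agcefecbd$c
  sorted[2] = bd$cagcefec
  sorted[3] = cagcefecbd$
  sorted[4] = cbd$cagcefe
  sorted[5] = cefecbd$cag
  sorted[6] = d$cagcefecb
  sorted[7] = ecbd$cagcef
  sorted[8] = efecbd$cagc
  sorted[9] = fecbd$cagce
  sorted[10] = gcefecbd$ca
sorted[8] = efecbd$cagc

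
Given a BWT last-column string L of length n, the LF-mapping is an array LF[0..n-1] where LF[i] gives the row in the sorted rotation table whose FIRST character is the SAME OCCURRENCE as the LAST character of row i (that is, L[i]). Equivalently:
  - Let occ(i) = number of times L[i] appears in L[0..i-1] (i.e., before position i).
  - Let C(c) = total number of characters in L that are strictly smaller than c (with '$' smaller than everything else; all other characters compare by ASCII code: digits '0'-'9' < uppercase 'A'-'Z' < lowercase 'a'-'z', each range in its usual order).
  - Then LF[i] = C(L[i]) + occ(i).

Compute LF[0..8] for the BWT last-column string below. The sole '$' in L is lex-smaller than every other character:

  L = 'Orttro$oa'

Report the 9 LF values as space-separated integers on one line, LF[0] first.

Answer: 1 5 7 8 6 3 0 4 2

Derivation:
Char counts: '$':1, 'O':1, 'a':1, 'o':2, 'r':2, 't':2
C (first-col start): C('$')=0, C('O')=1, C('a')=2, C('o')=3, C('r')=5, C('t')=7
L[0]='O': occ=0, LF[0]=C('O')+0=1+0=1
L[1]='r': occ=0, LF[1]=C('r')+0=5+0=5
L[2]='t': occ=0, LF[2]=C('t')+0=7+0=7
L[3]='t': occ=1, LF[3]=C('t')+1=7+1=8
L[4]='r': occ=1, LF[4]=C('r')+1=5+1=6
L[5]='o': occ=0, LF[5]=C('o')+0=3+0=3
L[6]='$': occ=0, LF[6]=C('$')+0=0+0=0
L[7]='o': occ=1, LF[7]=C('o')+1=3+1=4
L[8]='a': occ=0, LF[8]=C('a')+0=2+0=2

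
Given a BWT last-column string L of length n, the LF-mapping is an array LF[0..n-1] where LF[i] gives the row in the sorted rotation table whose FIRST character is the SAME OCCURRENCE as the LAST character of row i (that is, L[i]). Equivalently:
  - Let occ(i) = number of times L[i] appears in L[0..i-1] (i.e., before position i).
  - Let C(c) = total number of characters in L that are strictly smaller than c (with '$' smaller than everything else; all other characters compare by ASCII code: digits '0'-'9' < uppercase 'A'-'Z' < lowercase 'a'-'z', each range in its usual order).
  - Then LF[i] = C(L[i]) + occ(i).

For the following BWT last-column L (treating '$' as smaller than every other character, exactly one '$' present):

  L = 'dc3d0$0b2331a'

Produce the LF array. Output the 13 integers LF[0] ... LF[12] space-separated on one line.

Char counts: '$':1, '0':2, '1':1, '2':1, '3':3, 'a':1, 'b':1, 'c':1, 'd':2
C (first-col start): C('$')=0, C('0')=1, C('1')=3, C('2')=4, C('3')=5, C('a')=8, C('b')=9, C('c')=10, C('d')=11
L[0]='d': occ=0, LF[0]=C('d')+0=11+0=11
L[1]='c': occ=0, LF[1]=C('c')+0=10+0=10
L[2]='3': occ=0, LF[2]=C('3')+0=5+0=5
L[3]='d': occ=1, LF[3]=C('d')+1=11+1=12
L[4]='0': occ=0, LF[4]=C('0')+0=1+0=1
L[5]='$': occ=0, LF[5]=C('$')+0=0+0=0
L[6]='0': occ=1, LF[6]=C('0')+1=1+1=2
L[7]='b': occ=0, LF[7]=C('b')+0=9+0=9
L[8]='2': occ=0, LF[8]=C('2')+0=4+0=4
L[9]='3': occ=1, LF[9]=C('3')+1=5+1=6
L[10]='3': occ=2, LF[10]=C('3')+2=5+2=7
L[11]='1': occ=0, LF[11]=C('1')+0=3+0=3
L[12]='a': occ=0, LF[12]=C('a')+0=8+0=8

Answer: 11 10 5 12 1 0 2 9 4 6 7 3 8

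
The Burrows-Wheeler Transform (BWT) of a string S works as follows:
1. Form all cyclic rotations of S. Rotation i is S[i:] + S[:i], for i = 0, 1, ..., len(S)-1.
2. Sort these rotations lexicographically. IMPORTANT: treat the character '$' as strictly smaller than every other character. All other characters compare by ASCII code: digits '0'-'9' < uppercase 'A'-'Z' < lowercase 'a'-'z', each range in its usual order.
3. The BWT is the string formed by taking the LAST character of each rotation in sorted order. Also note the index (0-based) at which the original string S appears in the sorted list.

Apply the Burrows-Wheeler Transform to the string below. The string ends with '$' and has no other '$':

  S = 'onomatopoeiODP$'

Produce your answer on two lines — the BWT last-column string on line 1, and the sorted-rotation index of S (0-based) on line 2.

Answer: POiDmoeoopn$toa
11

Derivation:
All 15 rotations (rotation i = S[i:]+S[:i]):
  rot[0] = onomatopoeiODP$
  rot[1] = nomatopoeiODP$o
  rot[2] = omatopoeiODP$on
  rot[3] = matopoeiODP$ono
  rot[4] = atopoeiODP$onom
  rot[5] = topoeiODP$onoma
  rot[6] = opoeiODP$onomat
  rot[7] = poeiODP$onomato
  rot[8] = oeiODP$onomatop
  rot[9] = eiODP$onomatopo
  rot[10] = iODP$onomatopoe
  rot[11] = ODP$onomatopoei
  rot[12] = DP$onomatopoeiO
  rot[13] = P$onomatopoeiOD
  rot[14] = $onomatopoeiODP
Sorted (with $ < everything):
  sorted[0] = $onomatopoeiODP  (last char: 'P')
  sorted[1] = DP$onomatopoeiO  (last char: 'O')
  sorted[2] = ODP$onomatopoei  (last char: 'i')
  sorted[3] = P$onomatopoeiOD  (last char: 'D')
  sorted[4] = atopoeiODP$onom  (last char: 'm')
  sorted[5] = eiODP$onomatopo  (last char: 'o')
  sorted[6] = iODP$onomatopoe  (last char: 'e')
  sorted[7] = matopoeiODP$ono  (last char: 'o')
  sorted[8] = nomatopoeiODP$o  (last char: 'o')
  sorted[9] = oeiODP$onomatop  (last char: 'p')
  sorted[10] = omatopoeiODP$on  (last char: 'n')
  sorted[11] = onomatopoeiODP$  (last char: '$')
  sorted[12] = opoeiODP$onomat  (last char: 't')
  sorted[13] = poeiODP$onomato  (last char: 'o')
  sorted[14] = topoeiODP$onoma  (last char: 'a')
Last column: POiDmoeoopn$toa
Original string S is at sorted index 11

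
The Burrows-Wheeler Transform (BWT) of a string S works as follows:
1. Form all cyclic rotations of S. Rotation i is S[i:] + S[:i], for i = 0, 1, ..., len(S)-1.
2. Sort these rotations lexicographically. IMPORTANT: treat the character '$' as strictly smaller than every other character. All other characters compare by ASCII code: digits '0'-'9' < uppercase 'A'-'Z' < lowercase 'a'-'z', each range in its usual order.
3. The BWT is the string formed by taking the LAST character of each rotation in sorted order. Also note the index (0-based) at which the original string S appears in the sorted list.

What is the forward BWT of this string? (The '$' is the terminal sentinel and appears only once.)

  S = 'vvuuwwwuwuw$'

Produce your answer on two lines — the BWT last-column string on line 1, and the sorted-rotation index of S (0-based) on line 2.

Answer: wvwwuv$uuwwu
6

Derivation:
All 12 rotations (rotation i = S[i:]+S[:i]):
  rot[0] = vvuuwwwuwuw$
  rot[1] = vuuwwwuwuw$v
  rot[2] = uuwwwuwuw$vv
  rot[3] = uwwwuwuw$vvu
  rot[4] = wwwuwuw$vvuu
  rot[5] = wwuwuw$vvuuw
  rot[6] = wuwuw$vvuuww
  rot[7] = uwuw$vvuuwww
  rot[8] = wuw$vvuuwwwu
  rot[9] = uw$vvuuwwwuw
  rot[10] = w$vvuuwwwuwu
  rot[11] = $vvuuwwwuwuw
Sorted (with $ < everything):
  sorted[0] = $vvuuwwwuwuw  (last char: 'w')
  sorted[1] = uuwwwuwuw$vv  (last char: 'v')
  sorted[2] = uw$vvuuwwwuw  (last char: 'w')
  sorted[3] = uwuw$vvuuwww  (last char: 'w')
  sorted[4] = uwwwuwuw$vvu  (last char: 'u')
  sorted[5] = vuuwwwuwuw$v  (last char: 'v')
  sorted[6] = vvuuwwwuwuw$  (last char: '$')
  sorted[7] = w$vvuuwwwuwu  (last char: 'u')
  sorted[8] = wuw$vvuuwwwu  (last char: 'u')
  sorted[9] = wuwuw$vvuuww  (last char: 'w')
  sorted[10] = wwuwuw$vvuuw  (last char: 'w')
  sorted[11] = wwwuwuw$vvuu  (last char: 'u')
Last column: wvwwuv$uuwwu
Original string S is at sorted index 6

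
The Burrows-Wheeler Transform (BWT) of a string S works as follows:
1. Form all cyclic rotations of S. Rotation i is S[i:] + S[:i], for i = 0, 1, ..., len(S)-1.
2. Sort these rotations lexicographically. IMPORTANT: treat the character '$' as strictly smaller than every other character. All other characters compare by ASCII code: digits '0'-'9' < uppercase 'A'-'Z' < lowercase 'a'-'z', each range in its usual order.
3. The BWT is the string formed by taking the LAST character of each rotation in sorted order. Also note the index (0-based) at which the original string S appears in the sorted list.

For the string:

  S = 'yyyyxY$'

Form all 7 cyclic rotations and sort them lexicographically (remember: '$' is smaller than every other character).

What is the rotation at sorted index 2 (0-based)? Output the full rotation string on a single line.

Answer: xY$yyyy

Derivation:
All 7 rotations (rotation i = S[i:]+S[:i]):
  rot[0] = yyyyxY$
  rot[1] = yyyxY$y
  rot[2] = yyxY$yy
  rot[3] = yxY$yyy
  rot[4] = xY$yyyy
  rot[5] = Y$yyyyx
  rot[6] = $yyyyxY
Sorted (with $ < everything):
  sorted[0] = $yyyyxY
  sorted[1] = Y$yyyyx
  sorted[2] = xY$yyyy
  sorted[3] = yxY$yyy
  sorted[4] = yyxY$yy
  sorted[5] = yyyxY$y
  sorted[6] = yyyyxY$
sorted[2] = xY$yyyy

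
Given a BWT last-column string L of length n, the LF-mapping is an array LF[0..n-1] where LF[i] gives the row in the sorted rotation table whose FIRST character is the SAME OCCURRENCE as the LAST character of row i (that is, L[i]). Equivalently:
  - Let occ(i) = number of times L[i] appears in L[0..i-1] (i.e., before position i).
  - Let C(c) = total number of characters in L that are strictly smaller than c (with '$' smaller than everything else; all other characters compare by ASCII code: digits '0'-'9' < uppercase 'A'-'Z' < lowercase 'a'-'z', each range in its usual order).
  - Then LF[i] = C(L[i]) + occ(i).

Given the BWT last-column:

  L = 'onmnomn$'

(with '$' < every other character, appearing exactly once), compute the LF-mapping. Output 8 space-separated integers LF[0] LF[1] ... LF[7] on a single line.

Char counts: '$':1, 'm':2, 'n':3, 'o':2
C (first-col start): C('$')=0, C('m')=1, C('n')=3, C('o')=6
L[0]='o': occ=0, LF[0]=C('o')+0=6+0=6
L[1]='n': occ=0, LF[1]=C('n')+0=3+0=3
L[2]='m': occ=0, LF[2]=C('m')+0=1+0=1
L[3]='n': occ=1, LF[3]=C('n')+1=3+1=4
L[4]='o': occ=1, LF[4]=C('o')+1=6+1=7
L[5]='m': occ=1, LF[5]=C('m')+1=1+1=2
L[6]='n': occ=2, LF[6]=C('n')+2=3+2=5
L[7]='$': occ=0, LF[7]=C('$')+0=0+0=0

Answer: 6 3 1 4 7 2 5 0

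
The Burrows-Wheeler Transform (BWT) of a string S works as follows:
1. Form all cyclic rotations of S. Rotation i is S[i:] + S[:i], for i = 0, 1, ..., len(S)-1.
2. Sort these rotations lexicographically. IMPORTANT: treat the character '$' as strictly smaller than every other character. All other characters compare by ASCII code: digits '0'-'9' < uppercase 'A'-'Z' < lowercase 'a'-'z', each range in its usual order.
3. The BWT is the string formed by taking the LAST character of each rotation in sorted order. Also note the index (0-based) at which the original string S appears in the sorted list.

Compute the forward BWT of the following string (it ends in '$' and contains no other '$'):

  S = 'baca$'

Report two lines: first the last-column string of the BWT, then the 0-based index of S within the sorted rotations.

Answer: acb$a
3

Derivation:
All 5 rotations (rotation i = S[i:]+S[:i]):
  rot[0] = baca$
  rot[1] = aca$b
  rot[2] = ca$ba
  rot[3] = a$bac
  rot[4] = $baca
Sorted (with $ < everything):
  sorted[0] = $baca  (last char: 'a')
  sorted[1] = a$bac  (last char: 'c')
  sorted[2] = aca$b  (last char: 'b')
  sorted[3] = baca$  (last char: '$')
  sorted[4] = ca$ba  (last char: 'a')
Last column: acb$a
Original string S is at sorted index 3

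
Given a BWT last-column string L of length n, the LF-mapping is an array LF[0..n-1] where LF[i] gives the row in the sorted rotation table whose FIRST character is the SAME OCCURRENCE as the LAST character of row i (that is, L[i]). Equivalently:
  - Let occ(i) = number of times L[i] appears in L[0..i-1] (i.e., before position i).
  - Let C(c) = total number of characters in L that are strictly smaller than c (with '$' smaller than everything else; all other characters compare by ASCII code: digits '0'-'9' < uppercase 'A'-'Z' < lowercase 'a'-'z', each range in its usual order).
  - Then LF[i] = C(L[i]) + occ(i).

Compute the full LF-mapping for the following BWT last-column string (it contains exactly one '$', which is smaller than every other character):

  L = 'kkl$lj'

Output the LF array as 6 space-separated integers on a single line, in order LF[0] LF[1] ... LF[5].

Answer: 2 3 4 0 5 1

Derivation:
Char counts: '$':1, 'j':1, 'k':2, 'l':2
C (first-col start): C('$')=0, C('j')=1, C('k')=2, C('l')=4
L[0]='k': occ=0, LF[0]=C('k')+0=2+0=2
L[1]='k': occ=1, LF[1]=C('k')+1=2+1=3
L[2]='l': occ=0, LF[2]=C('l')+0=4+0=4
L[3]='$': occ=0, LF[3]=C('$')+0=0+0=0
L[4]='l': occ=1, LF[4]=C('l')+1=4+1=5
L[5]='j': occ=0, LF[5]=C('j')+0=1+0=1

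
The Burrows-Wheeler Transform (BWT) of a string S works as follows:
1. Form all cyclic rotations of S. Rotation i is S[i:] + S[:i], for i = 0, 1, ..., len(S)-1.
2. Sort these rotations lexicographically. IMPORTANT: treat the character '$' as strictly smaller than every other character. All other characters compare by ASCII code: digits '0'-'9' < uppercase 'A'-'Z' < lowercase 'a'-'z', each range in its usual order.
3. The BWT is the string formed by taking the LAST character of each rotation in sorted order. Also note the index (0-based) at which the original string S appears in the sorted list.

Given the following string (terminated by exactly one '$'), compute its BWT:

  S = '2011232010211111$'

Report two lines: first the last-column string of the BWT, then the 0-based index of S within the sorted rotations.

All 17 rotations (rotation i = S[i:]+S[:i]):
  rot[0] = 2011232010211111$
  rot[1] = 011232010211111$2
  rot[2] = 11232010211111$20
  rot[3] = 1232010211111$201
  rot[4] = 232010211111$2011
  rot[5] = 32010211111$20112
  rot[6] = 2010211111$201123
  rot[7] = 010211111$2011232
  rot[8] = 10211111$20112320
  rot[9] = 0211111$201123201
  rot[10] = 211111$2011232010
  rot[11] = 11111$20112320102
  rot[12] = 1111$201123201021
  rot[13] = 111$2011232010211
  rot[14] = 11$20112320102111
  rot[15] = 1$201123201021111
  rot[16] = $2011232010211111
Sorted (with $ < everything):
  sorted[0] = $2011232010211111  (last char: '1')
  sorted[1] = 010211111$2011232  (last char: '2')
  sorted[2] = 011232010211111$2  (last char: '2')
  sorted[3] = 0211111$201123201  (last char: '1')
  sorted[4] = 1$201123201021111  (last char: '1')
  sorted[5] = 10211111$20112320  (last char: '0')
  sorted[6] = 11$20112320102111  (last char: '1')
  sorted[7] = 111$2011232010211  (last char: '1')
  sorted[8] = 1111$201123201021  (last char: '1')
  sorted[9] = 11111$20112320102  (last char: '2')
  sorted[10] = 11232010211111$20  (last char: '0')
  sorted[11] = 1232010211111$201  (last char: '1')
  sorted[12] = 2010211111$201123  (last char: '3')
  sorted[13] = 2011232010211111$  (last char: '$')
  sorted[14] = 211111$2011232010  (last char: '0')
  sorted[15] = 232010211111$2011  (last char: '1')
  sorted[16] = 32010211111$20112  (last char: '2')
Last column: 1221101112013$012
Original string S is at sorted index 13

Answer: 1221101112013$012
13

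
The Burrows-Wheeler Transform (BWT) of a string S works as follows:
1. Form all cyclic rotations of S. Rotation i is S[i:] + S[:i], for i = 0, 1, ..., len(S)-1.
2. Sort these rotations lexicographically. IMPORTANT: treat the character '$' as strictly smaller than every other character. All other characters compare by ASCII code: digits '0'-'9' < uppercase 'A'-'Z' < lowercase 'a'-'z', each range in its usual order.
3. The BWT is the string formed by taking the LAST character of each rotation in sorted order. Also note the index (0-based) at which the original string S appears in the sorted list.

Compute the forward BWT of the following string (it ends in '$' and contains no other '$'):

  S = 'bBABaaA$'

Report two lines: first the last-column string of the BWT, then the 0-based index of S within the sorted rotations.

All 8 rotations (rotation i = S[i:]+S[:i]):
  rot[0] = bBABaaA$
  rot[1] = BABaaA$b
  rot[2] = ABaaA$bB
  rot[3] = BaaA$bBA
  rot[4] = aaA$bBAB
  rot[5] = aA$bBABa
  rot[6] = A$bBABaa
  rot[7] = $bBABaaA
Sorted (with $ < everything):
  sorted[0] = $bBABaaA  (last char: 'A')
  sorted[1] = A$bBABaa  (last char: 'a')
  sorted[2] = ABaaA$bB  (last char: 'B')
  sorted[3] = BABaaA$b  (last char: 'b')
  sorted[4] = BaaA$bBA  (last char: 'A')
  sorted[5] = aA$bBABa  (last char: 'a')
  sorted[6] = aaA$bBAB  (last char: 'B')
  sorted[7] = bBABaaA$  (last char: '$')
Last column: AaBbAaB$
Original string S is at sorted index 7

Answer: AaBbAaB$
7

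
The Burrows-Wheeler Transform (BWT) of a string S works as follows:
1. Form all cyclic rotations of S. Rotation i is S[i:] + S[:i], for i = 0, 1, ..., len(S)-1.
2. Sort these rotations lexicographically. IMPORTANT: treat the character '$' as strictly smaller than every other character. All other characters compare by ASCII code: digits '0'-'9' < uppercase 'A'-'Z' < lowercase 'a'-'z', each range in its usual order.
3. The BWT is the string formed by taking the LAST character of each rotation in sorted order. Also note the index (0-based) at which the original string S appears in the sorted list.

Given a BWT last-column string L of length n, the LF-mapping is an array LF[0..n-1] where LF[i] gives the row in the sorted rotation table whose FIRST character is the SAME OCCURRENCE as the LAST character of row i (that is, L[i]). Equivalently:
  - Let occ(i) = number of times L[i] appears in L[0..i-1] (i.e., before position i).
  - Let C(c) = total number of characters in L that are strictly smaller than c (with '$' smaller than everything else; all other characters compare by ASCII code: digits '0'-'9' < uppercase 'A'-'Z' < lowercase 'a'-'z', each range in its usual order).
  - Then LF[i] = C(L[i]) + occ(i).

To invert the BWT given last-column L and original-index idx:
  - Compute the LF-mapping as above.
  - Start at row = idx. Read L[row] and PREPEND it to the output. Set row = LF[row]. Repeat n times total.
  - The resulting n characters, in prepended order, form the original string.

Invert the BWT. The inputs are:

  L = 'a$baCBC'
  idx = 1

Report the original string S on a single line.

Answer: BaCbCa$

Derivation:
LF mapping: 4 0 6 5 2 1 3
Walk LF starting at row 1, prepending L[row]:
  step 1: row=1, L[1]='$', prepend. Next row=LF[1]=0
  step 2: row=0, L[0]='a', prepend. Next row=LF[0]=4
  step 3: row=4, L[4]='C', prepend. Next row=LF[4]=2
  step 4: row=2, L[2]='b', prepend. Next row=LF[2]=6
  step 5: row=6, L[6]='C', prepend. Next row=LF[6]=3
  step 6: row=3, L[3]='a', prepend. Next row=LF[3]=5
  step 7: row=5, L[5]='B', prepend. Next row=LF[5]=1
Reversed output: BaCbCa$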